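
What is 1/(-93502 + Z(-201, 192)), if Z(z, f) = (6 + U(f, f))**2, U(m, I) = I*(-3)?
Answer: 1/231398 ≈ 4.3216e-6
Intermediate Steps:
U(m, I) = -3*I
Z(z, f) = (6 - 3*f)**2
1/(-93502 + Z(-201, 192)) = 1/(-93502 + 9*(-2 + 192)**2) = 1/(-93502 + 9*190**2) = 1/(-93502 + 9*36100) = 1/(-93502 + 324900) = 1/231398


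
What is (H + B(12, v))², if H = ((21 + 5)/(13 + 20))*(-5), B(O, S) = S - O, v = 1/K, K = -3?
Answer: 32041/121 ≈ 264.80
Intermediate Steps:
v = -⅓ (v = 1/(-3) = -⅓ ≈ -0.33333)
H = -130/33 (H = (26/33)*(-5) = -130/33 ≈ -3.9394)
(H + B(12, v))² = (-130/33 + (-⅓ - 1*12))² = (-130/33 + (-⅓ - 12))² = (-130/33 - 37/3)² = (-179/11)² = 32041/121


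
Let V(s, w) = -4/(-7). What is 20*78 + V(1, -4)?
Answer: 10924/7 ≈ 1560.6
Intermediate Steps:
V(s, w) = 4/7 (V(s, w) = -4*(-1/7) = 4/7)
20*78 + V(1, -4) = 20*78 + 4/7 = 1560 + 4/7 = 10924/7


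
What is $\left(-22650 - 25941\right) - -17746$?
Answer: $-30845$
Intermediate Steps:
$\left(-22650 - 25941\right) - -17746 = -48591 + 17746 = -30845$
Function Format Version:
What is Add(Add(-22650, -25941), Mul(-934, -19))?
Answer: -30845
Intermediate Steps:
Add(Add(-22650, -25941), Mul(-934, -19)) = Add(-48591, 17746) = -30845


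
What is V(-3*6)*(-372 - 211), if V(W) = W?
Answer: 10494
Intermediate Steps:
V(-3*6)*(-372 - 211) = (-3*6)*(-372 - 211) = -18*(-583) = 10494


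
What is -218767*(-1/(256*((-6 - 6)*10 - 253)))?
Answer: -218767/95488 ≈ -2.2910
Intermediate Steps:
-218767*(-1/(256*((-6 - 6)*10 - 253))) = -218767*(-1/(256*(-12*10 - 253))) = -218767*(-1/(256*(-120 - 253))) = -218767/((-373*(-256))) = -218767/95488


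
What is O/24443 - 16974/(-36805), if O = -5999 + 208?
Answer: 201757727/899624615 ≈ 0.22427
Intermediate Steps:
O = -5791
O/24443 - 16974/(-36805) = -5791/24443 - 16974/(-36805) = -5791*1/24443 - 16974*(-1/36805) = -5791/24443 + 16974/36805 = 201757727/899624615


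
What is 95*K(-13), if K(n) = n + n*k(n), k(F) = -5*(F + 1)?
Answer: -75335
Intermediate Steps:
k(F) = -5 - 5*F (k(F) = -5*(1 + F) = -5 - 5*F)
K(n) = n + n*(-5 - 5*n)
95*K(-13) = 95*(-1*(-13)*(4 + 5*(-13))) = 95*(-1*(-13)*(4 - 65)) = 95*(-1*(-13)*(-61)) = 95*(-793) = -75335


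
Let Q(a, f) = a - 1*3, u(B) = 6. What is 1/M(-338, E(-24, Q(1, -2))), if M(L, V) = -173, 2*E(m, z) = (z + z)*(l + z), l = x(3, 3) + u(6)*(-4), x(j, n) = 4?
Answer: -1/173 ≈ -0.0057803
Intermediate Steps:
l = -20 (l = 4 + 6*(-4) = 4 - 24 = -20)
Q(a, f) = -3 + a (Q(a, f) = a - 3 = -3 + a)
E(m, z) = z*(-20 + z) (E(m, z) = ((z + z)*(-20 + z))/2 = ((2*z)*(-20 + z))/2 = (2*z*(-20 + z))/2 = z*(-20 + z))
1/M(-338, E(-24, Q(1, -2))) = 1/(-173) = -1/173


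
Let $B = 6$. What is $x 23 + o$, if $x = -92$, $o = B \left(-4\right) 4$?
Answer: $-2212$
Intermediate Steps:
$o = -96$ ($o = 6 \left(-4\right) 4 = \left(-24\right) 4 = -96$)
$x 23 + o = \left(-92\right) 23 - 96 = -2116 - 96 = -2212$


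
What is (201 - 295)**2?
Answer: 8836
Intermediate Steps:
(201 - 295)**2 = (-94)**2 = 8836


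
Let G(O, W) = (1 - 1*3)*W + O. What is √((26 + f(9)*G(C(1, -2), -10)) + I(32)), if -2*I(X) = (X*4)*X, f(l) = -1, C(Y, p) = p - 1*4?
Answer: 2*I*√509 ≈ 45.122*I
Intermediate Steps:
C(Y, p) = -4 + p (C(Y, p) = p - 4 = -4 + p)
G(O, W) = O - 2*W (G(O, W) = (1 - 3)*W + O = -2*W + O = O - 2*W)
I(X) = -2*X² (I(X) = -X*4*X/2 = -4*X*X/2 = -2*X²)
√((26 + f(9)*G(C(1, -2), -10)) + I(32)) = √((26 - ((-4 - 2) - 2*(-10))) - 2*32²) = √((26 - (-6 + 20)) - 2*1024) = √((26 - 1*14) - 2048) = √((26 - 14) - 2048) = √(12 - 2048) = √(-2036) = 2*I*√509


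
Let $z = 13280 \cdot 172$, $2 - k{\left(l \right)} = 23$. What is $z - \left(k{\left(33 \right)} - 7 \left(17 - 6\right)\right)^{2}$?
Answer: $2274556$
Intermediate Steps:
$k{\left(l \right)} = -21$ ($k{\left(l \right)} = 2 - 23 = -21$)
$z = 2284160$
$z - \left(k{\left(33 \right)} - 7 \left(17 - 6\right)\right)^{2} = 2284160 - \left(-21 - 7 \left(17 - 6\right)\right)^{2} = 2284160 - \left(-21 - 77\right)^{2} = 2284160 - \left(-98\right)^{2} = 2284160 - 9604 = 2274556$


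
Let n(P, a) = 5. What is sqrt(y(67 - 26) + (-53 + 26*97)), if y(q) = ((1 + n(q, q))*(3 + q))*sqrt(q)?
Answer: sqrt(2469 + 264*sqrt(41)) ≈ 64.494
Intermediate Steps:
y(q) = sqrt(q)*(18 + 6*q) (y(q) = ((1 + 5)*(3 + q))*sqrt(q) = (6*(3 + q))*sqrt(q) = (18 + 6*q)*sqrt(q) = sqrt(q)*(18 + 6*q))
sqrt(y(67 - 26) + (-53 + 26*97)) = sqrt(6*sqrt(67 - 26)*(3 + (67 - 26)) + (-53 + 26*97)) = sqrt(6*sqrt(41)*(3 + 41) + (-53 + 2522)) = sqrt(6*sqrt(41)*44 + 2469) = sqrt(264*sqrt(41) + 2469) = sqrt(2469 + 264*sqrt(41))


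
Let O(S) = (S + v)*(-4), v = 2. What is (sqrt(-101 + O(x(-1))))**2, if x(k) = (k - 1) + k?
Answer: -97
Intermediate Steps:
x(k) = -1 + 2*k (x(k) = (-1 + k) + k = -1 + 2*k)
O(S) = -8 - 4*S (O(S) = (S + 2)*(-4) = (2 + S)*(-4) = -8 - 4*S)
(sqrt(-101 + O(x(-1))))**2 = (sqrt(-101 + (-8 - 4*(-1 + 2*(-1)))))**2 = (sqrt(-101 + (-8 - 4*(-1 - 2))))**2 = (sqrt(-101 + (-8 - 4*(-3))))**2 = (sqrt(-101 + (-8 + 12)))**2 = (sqrt(-101 + 4))**2 = (sqrt(-97))**2 = (I*sqrt(97))**2 = -97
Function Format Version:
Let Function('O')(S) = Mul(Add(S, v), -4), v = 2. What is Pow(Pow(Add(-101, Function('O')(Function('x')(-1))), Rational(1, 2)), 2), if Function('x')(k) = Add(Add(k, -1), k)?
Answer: -97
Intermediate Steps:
Function('x')(k) = Add(-1, Mul(2, k)) (Function('x')(k) = Add(Add(-1, k), k) = Add(-1, Mul(2, k)))
Function('O')(S) = Add(-8, Mul(-4, S)) (Function('O')(S) = Mul(Add(S, 2), -4) = Mul(Add(2, S), -4) = Add(-8, Mul(-4, S)))
Pow(Pow(Add(-101, Function('O')(Function('x')(-1))), Rational(1, 2)), 2) = Pow(Pow(Add(-101, Add(-8, Mul(-4, Add(-1, Mul(2, -1))))), Rational(1, 2)), 2) = Pow(Pow(Add(-101, Add(-8, Mul(-4, Add(-1, -2)))), Rational(1, 2)), 2) = Pow(Pow(Add(-101, Add(-8, Mul(-4, -3))), Rational(1, 2)), 2) = Pow(Pow(Add(-101, Add(-8, 12)), Rational(1, 2)), 2) = Pow(Pow(Add(-101, 4), Rational(1, 2)), 2) = Pow(Pow(-97, Rational(1, 2)), 2) = Pow(Mul(I, Pow(97, Rational(1, 2))), 2) = -97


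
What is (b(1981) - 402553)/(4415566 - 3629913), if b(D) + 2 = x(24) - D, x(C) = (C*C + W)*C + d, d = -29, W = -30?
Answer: -391461/785653 ≈ -0.49826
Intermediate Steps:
x(C) = -29 + C*(-30 + C²) (x(C) = (C*C - 30)*C - 29 = (C² - 30)*C - 29 = (-30 + C²)*C - 29 = C*(-30 + C²) - 29 = -29 + C*(-30 + C²))
b(D) = 13073 - D (b(D) = -2 + ((-29 + 24³ - 30*24) - D) = -2 + ((-29 + 13824 - 720) - D) = -2 + (13075 - D) = 13073 - D)
(b(1981) - 402553)/(4415566 - 3629913) = ((13073 - 1*1981) - 402553)/(4415566 - 3629913) = ((13073 - 1981) - 402553)/785653 = (11092 - 402553)*(1/785653) = -391461*1/785653 = -391461/785653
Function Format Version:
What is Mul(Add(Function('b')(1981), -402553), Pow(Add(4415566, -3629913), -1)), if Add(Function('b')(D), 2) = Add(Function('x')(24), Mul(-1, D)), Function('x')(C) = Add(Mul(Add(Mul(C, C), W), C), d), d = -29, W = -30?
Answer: Rational(-391461, 785653) ≈ -0.49826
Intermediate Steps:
Function('x')(C) = Add(-29, Mul(C, Add(-30, Pow(C, 2)))) (Function('x')(C) = Add(Mul(Add(Mul(C, C), -30), C), -29) = Add(Mul(Add(Pow(C, 2), -30), C), -29) = Add(Mul(Add(-30, Pow(C, 2)), C), -29) = Add(Mul(C, Add(-30, Pow(C, 2))), -29) = Add(-29, Mul(C, Add(-30, Pow(C, 2)))))
Function('b')(D) = Add(13073, Mul(-1, D)) (Function('b')(D) = Add(-2, Add(Add(-29, Pow(24, 3), Mul(-30, 24)), Mul(-1, D))) = Add(-2, Add(Add(-29, 13824, -720), Mul(-1, D))) = Add(-2, Add(13075, Mul(-1, D))) = Add(13073, Mul(-1, D)))
Mul(Add(Function('b')(1981), -402553), Pow(Add(4415566, -3629913), -1)) = Mul(Add(Add(13073, Mul(-1, 1981)), -402553), Pow(Add(4415566, -3629913), -1)) = Mul(Add(Add(13073, -1981), -402553), Pow(785653, -1)) = Mul(Add(11092, -402553), Rational(1, 785653)) = Mul(-391461, Rational(1, 785653)) = Rational(-391461, 785653)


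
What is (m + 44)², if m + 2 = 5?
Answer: 2209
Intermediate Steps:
m = 3 (m = -2 + 5 = 3)
(m + 44)² = (3 + 44)² = 47² = 2209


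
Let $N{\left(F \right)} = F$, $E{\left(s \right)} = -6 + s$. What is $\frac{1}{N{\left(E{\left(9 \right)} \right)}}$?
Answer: $\frac{1}{3} \approx 0.33333$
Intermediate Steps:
$\frac{1}{N{\left(E{\left(9 \right)} \right)}} = \frac{1}{-6 + 9} = \frac{1}{3}$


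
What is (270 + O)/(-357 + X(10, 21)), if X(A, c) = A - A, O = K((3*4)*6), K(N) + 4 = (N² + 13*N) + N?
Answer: -6458/357 ≈ -18.090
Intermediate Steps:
K(N) = -4 + N² + 14*N (K(N) = -4 + ((N² + 13*N) + N) = -4 + (N² + 14*N) = -4 + N² + 14*N)
O = 6188 (O = -4 + ((3*4)*6)² + 14*((3*4)*6) = -4 + (12*6)² + 14*(12*6) = -4 + 72² + 14*72 = -4 + 5184 + 1008 = 6188)
X(A, c) = 0
(270 + O)/(-357 + X(10, 21)) = (270 + 6188)/(-357 + 0) = 6458/(-357) = 6458*(-1/357) = -6458/357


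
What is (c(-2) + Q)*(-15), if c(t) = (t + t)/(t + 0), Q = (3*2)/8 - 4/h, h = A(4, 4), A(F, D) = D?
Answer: -105/4 ≈ -26.250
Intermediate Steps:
h = 4
Q = -¼ (Q = (3*2)/8 - 4/4 = 6*(⅛) - 4*¼ = ¾ - 1 = -¼ ≈ -0.25000)
c(t) = 2 (c(t) = (2*t)/t = 2)
(c(-2) + Q)*(-15) = (2 - ¼)*(-15) = (7/4)*(-15) = -105/4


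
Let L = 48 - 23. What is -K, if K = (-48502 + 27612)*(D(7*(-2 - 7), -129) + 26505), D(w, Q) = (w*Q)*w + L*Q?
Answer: -10209381690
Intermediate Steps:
L = 25
D(w, Q) = 25*Q + Q*w² (D(w, Q) = (w*Q)*w + 25*Q = (Q*w)*w + 25*Q = Q*w² + 25*Q = 25*Q + Q*w²)
K = 10209381690 (K = (-48502 + 27612)*(-129*(25 + (7*(-2 - 7))²) + 26505) = -20890*(-129*(25 + (7*(-9))²) + 26505) = -20890*(-129*(25 + (-63)²) + 26505) = -20890*(-129*(25 + 3969) + 26505) = -20890*(-129*3994 + 26505) = -20890*(-515226 + 26505) = -20890*(-488721) = 10209381690)
-K = -1*10209381690 = -10209381690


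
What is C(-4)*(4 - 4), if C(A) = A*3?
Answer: 0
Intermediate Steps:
C(A) = 3*A
C(-4)*(4 - 4) = (3*(-4))*(4 - 4) = -12*0 = 0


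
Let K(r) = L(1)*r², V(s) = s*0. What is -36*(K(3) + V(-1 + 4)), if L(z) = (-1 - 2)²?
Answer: -2916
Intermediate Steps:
V(s) = 0
L(z) = 9 (L(z) = (-3)² = 9)
K(r) = 9*r²
-36*(K(3) + V(-1 + 4)) = -36*(9*3² + 0) = -36*(9*9 + 0) = -36*(81 + 0) = -36*81 = -2916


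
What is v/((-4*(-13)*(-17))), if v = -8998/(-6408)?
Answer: -4499/2832336 ≈ -0.0015884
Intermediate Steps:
v = 4499/3204 (v = -8998*(-1/6408) = 4499/3204 ≈ 1.4042)
v/((-4*(-13)*(-17))) = 4499/(3204*((-4*(-13)*(-17)))) = 4499/(3204*((52*(-17)))) = (4499/3204)/(-884) = (4499/3204)*(-1/884) = -4499/2832336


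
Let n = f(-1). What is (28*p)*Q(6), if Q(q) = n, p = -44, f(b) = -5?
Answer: 6160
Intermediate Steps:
n = -5
Q(q) = -5
(28*p)*Q(6) = (28*(-44))*(-5) = -1232*(-5) = 6160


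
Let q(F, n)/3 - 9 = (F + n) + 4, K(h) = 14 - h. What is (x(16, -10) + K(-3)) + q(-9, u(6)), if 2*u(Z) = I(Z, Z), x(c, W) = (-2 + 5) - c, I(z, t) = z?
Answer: 25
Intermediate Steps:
x(c, W) = 3 - c
u(Z) = Z/2
q(F, n) = 39 + 3*F + 3*n (q(F, n) = 27 + 3*((F + n) + 4) = 27 + 3*(4 + F + n) = 27 + (12 + 3*F + 3*n) = 39 + 3*F + 3*n)
(x(16, -10) + K(-3)) + q(-9, u(6)) = ((3 - 1*16) + (14 - 1*(-3))) + (39 + 3*(-9) + 3*((½)*6)) = ((3 - 16) + (14 + 3)) + (39 - 27 + 3*3) = (-13 + 17) + (39 - 27 + 9) = 4 + 21 = 25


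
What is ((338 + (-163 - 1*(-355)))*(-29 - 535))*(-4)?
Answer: 1195680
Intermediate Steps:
((338 + (-163 - 1*(-355)))*(-29 - 535))*(-4) = ((338 + (-163 + 355))*(-564))*(-4) = ((338 + 192)*(-564))*(-4) = (530*(-564))*(-4) = -298920*(-4) = 1195680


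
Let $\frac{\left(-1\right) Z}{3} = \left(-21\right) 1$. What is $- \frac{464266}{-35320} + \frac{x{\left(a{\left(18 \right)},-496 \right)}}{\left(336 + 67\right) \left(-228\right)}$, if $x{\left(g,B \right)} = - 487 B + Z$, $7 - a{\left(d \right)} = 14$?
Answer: $\frac{2132798459}{202833930} \approx 10.515$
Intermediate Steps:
$a{\left(d \right)} = -7$ ($a{\left(d \right)} = 7 - 14 = -7$)
$Z = 63$ ($Z = - 3 \left(\left(-21\right) 1\right) = \left(-3\right) \left(-21\right) = 63$)
$x{\left(g,B \right)} = 63 - 487 B$ ($x{\left(g,B \right)} = - 487 B + 63 = 63 - 487 B$)
$- \frac{464266}{-35320} + \frac{x{\left(a{\left(18 \right)},-496 \right)}}{\left(336 + 67\right) \left(-228\right)} = - \frac{464266}{-35320} + \frac{63 - -241552}{\left(336 + 67\right) \left(-228\right)} = \left(-464266\right) \left(- \frac{1}{35320}\right) + \frac{63 + 241552}{403 \left(-228\right)} = \frac{232133}{17660} + \frac{241615}{-91884} = \frac{232133}{17660} + 241615 \left(- \frac{1}{91884}\right) = \frac{232133}{17660} - \frac{241615}{91884} = \frac{2132798459}{202833930}$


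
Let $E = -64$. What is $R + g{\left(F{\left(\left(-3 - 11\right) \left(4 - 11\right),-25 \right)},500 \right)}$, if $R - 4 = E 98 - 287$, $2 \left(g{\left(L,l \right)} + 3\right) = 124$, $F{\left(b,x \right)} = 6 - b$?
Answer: $-6496$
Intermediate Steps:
$g{\left(L,l \right)} = 59$ ($g{\left(L,l \right)} = -3 + \frac{1}{2} \cdot 124 = -3 + 62 = 59$)
$R = -6555$ ($R = 4 - 6559 = -6555$)
$R + g{\left(F{\left(\left(-3 - 11\right) \left(4 - 11\right),-25 \right)},500 \right)} = -6555 + 59 = -6496$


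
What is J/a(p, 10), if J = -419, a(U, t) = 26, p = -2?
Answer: -419/26 ≈ -16.115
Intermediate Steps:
J/a(p, 10) = -419/26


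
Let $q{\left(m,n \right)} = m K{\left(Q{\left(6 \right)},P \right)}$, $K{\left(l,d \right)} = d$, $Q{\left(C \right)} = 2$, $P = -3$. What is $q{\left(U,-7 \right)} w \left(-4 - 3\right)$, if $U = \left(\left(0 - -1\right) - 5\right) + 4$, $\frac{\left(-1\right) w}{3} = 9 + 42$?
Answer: $0$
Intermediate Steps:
$w = -153$ ($w = - 3 \left(9 + 42\right) = \left(-3\right) 51 = -153$)
$U = 0$ ($U = \left(\left(0 + 1\right) - 5\right) + 4 = \left(1 - 5\right) + 4 = -4 + 4 = 0$)
$q{\left(m,n \right)} = - 3 m$ ($q{\left(m,n \right)} = m \left(-3\right) = - 3 m$)
$q{\left(U,-7 \right)} w \left(-4 - 3\right) = \left(-3\right) 0 \left(-153\right) \left(-4 - 3\right) = 0 \left(-153\right) \left(-7\right) = 0 \left(-7\right) = 0$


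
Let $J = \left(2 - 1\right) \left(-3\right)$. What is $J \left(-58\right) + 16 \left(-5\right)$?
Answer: $94$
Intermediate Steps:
$J = -3$ ($J = 1 \left(-3\right) = -3$)
$J \left(-58\right) + 16 \left(-5\right) = \left(-3\right) \left(-58\right) + 16 \left(-5\right) = 174 - 80 = 94$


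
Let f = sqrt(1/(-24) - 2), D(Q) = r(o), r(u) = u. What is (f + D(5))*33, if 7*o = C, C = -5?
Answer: -165/7 + 77*I*sqrt(6)/4 ≈ -23.571 + 47.153*I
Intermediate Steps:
o = -5/7 (o = (1/7)*(-5) = -5/7 ≈ -0.71429)
D(Q) = -5/7
f = 7*I*sqrt(6)/12 (f = sqrt(-1/24 - 2) = sqrt(-49/24) = 7*I*sqrt(6)/12 ≈ 1.4289*I)
(f + D(5))*33 = (7*I*sqrt(6)/12 - 5/7)*33 = (-5/7 + 7*I*sqrt(6)/12)*33 = -165/7 + 77*I*sqrt(6)/4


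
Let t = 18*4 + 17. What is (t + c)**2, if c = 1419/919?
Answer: 6923904100/844561 ≈ 8198.2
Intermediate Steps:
c = 1419/919 (c = 1419*(1/919) = 1419/919 ≈ 1.5441)
t = 89 (t = 72 + 17 = 89)
(t + c)**2 = (89 + 1419/919)**2 = (83210/919)**2 = 6923904100/844561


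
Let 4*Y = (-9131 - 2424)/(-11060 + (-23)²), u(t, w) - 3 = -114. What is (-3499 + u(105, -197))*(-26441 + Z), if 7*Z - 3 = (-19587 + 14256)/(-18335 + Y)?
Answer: 4914621975817072/51488799 ≈ 9.5450e+7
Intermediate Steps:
u(t, w) = -111 (u(t, w) = 3 - 114 = -111)
Y = 11555/42124 (Y = ((-9131 - 2424)/(-11060 + (-23)²))/4 = (-11555/(-11060 + 529))/4 = (-11555/(-10531))/4 = (-11555*(-1/10531))/4 = (¼)*(11555/10531) = 11555/42124 ≈ 0.27431)
Z = 121026619/257443995 (Z = 3/7 + ((-19587 + 14256)/(-18335 + 11555/42124))/7 = 3/7 + (-5331/(-772331985/42124))/7 = 3/7 + (-5331*(-42124/772331985))/7 = 3/7 + (⅐)*(74854348/257443995) = 3/7 + 74854348/1802107965 = 121026619/257443995 ≈ 0.47011)
(-3499 + u(105, -197))*(-26441 + Z) = (-3499 - 111)*(-26441 + 121026619/257443995) = -3610*(-6806955645176/257443995) = 4914621975817072/51488799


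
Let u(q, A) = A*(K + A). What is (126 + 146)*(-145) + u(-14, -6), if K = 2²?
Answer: -39428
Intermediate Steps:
K = 4
u(q, A) = A*(4 + A)
(126 + 146)*(-145) + u(-14, -6) = (126 + 146)*(-145) - 6*(4 - 6) = 272*(-145) - 6*(-2) = -39440 + 12 = -39428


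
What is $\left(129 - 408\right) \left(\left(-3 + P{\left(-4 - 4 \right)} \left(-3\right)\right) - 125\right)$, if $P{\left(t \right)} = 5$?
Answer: $39897$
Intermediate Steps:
$\left(129 - 408\right) \left(\left(-3 + P{\left(-4 - 4 \right)} \left(-3\right)\right) - 125\right) = \left(129 - 408\right) \left(\left(-3 + 5 \left(-3\right)\right) - 125\right) = - 279 \left(\left(-3 - 15\right) - 125\right) = - 279 \left(-18 - 125\right) = \left(-279\right) \left(-143\right) = 39897$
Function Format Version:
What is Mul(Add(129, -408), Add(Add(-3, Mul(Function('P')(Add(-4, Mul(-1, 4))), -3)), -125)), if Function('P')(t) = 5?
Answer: 39897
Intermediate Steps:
Mul(Add(129, -408), Add(Add(-3, Mul(Function('P')(Add(-4, Mul(-1, 4))), -3)), -125)) = Mul(Add(129, -408), Add(Add(-3, Mul(5, -3)), -125)) = Mul(-279, Add(Add(-3, -15), -125)) = Mul(-279, Add(-18, -125)) = Mul(-279, -143) = 39897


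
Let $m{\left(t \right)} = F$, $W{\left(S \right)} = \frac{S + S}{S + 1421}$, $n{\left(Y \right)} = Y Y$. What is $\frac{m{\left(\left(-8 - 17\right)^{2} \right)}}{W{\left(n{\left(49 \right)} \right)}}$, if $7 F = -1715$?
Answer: $-195$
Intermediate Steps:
$n{\left(Y \right)} = Y^{2}$
$W{\left(S \right)} = \frac{2 S}{1421 + S}$
$F = -245$ ($F = \frac{1}{7} \left(-1715\right) = -245$)
$m{\left(t \right)} = -245$
$\frac{m{\left(\left(-8 - 17\right)^{2} \right)}}{W{\left(n{\left(49 \right)} \right)}} = - \frac{245}{2 \cdot 49^{2} \frac{1}{1421 + 49^{2}}} = - \frac{245}{2 \cdot 2401 \frac{1}{1421 + 2401}} = - \frac{245}{2 \cdot 2401 \cdot \frac{1}{3822}} = - \frac{245}{\frac{49}{39}} = \left(-245\right) \frac{39}{49} = -195$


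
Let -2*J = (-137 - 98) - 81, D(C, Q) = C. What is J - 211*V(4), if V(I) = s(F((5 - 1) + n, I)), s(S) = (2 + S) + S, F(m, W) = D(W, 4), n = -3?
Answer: -1952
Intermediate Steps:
J = 158 (J = -((-137 - 98) - 81)/2 = -(-235 - 81)/2 = -½*(-316) = 158)
F(m, W) = W
s(S) = 2 + 2*S
V(I) = 2 + 2*I
J - 211*V(4) = 158 - 211*(2 + 2*4) = 158 - 211*(2 + 8) = 158 - 211*10 = 158 - 2110 = -1952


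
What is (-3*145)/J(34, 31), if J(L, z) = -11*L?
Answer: 435/374 ≈ 1.1631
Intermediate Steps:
(-3*145)/J(34, 31) = (-3*145)/((-11*34)) = -435/(-374) = -435*(-1/374) = 435/374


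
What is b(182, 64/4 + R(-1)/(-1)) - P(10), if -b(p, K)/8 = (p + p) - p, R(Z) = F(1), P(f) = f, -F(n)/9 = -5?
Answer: -1466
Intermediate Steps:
F(n) = 45 (F(n) = -9*(-5) = 45)
R(Z) = 45
b(p, K) = -8*p (b(p, K) = -8*((p + p) - p) = -8*(2*p - p) = -8*p)
b(182, 64/4 + R(-1)/(-1)) - P(10) = -8*182 - 1*10 = -1456 - 10 = -1466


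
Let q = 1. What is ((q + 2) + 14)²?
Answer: 289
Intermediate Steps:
((q + 2) + 14)² = ((1 + 2) + 14)² = (3 + 14)² = 17² = 289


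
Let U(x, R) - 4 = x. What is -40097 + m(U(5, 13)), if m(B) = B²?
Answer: -40016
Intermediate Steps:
U(x, R) = 4 + x
-40097 + m(U(5, 13)) = -40097 + (4 + 5)² = -40097 + 9² = -40097 + 81 = -40016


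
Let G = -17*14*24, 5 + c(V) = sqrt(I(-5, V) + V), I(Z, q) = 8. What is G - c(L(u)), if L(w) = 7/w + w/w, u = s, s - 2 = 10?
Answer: -5707 - sqrt(345)/6 ≈ -5710.1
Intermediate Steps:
s = 12 (s = 2 + 10 = 12)
u = 12
L(w) = 1 + 7/w (L(w) = 7/w + 1 = 1 + 7/w)
c(V) = -5 + sqrt(8 + V)
G = -5712 (G = -238*24 = -5712)
G - c(L(u)) = -5712 - (-5 + sqrt(8 + (7 + 12)/12)) = -5712 - (-5 + sqrt(8 + (1/12)*19)) = -5712 - (-5 + sqrt(8 + 19/12)) = -5712 - (-5 + sqrt(115/12)) = -5712 - (-5 + sqrt(345)/6) = -5712 + (5 - sqrt(345)/6) = -5707 - sqrt(345)/6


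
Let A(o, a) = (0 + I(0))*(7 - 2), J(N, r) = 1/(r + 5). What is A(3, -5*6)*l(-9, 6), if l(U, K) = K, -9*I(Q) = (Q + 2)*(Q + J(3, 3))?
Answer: -⅚ ≈ -0.83333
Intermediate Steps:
J(N, r) = 1/(5 + r)
I(Q) = -(2 + Q)*(⅛ + Q)/9 (I(Q) = -(Q + 2)*(Q + 1/(5 + 3))/9 = -(2 + Q)*(Q + 1/8)/9 = -(2 + Q)*(Q + ⅛)/9 = -(2 + Q)*(⅛ + Q)/9)
A(o, a) = -5/36 (A(o, a) = (0 + (-1/36 - 17/72*0 - ⅑*0²))*(7 - 2) = (0 + (-1/36 + 0 - ⅑*0))*5 = (0 + (-1/36 + 0 + 0))*5 = (0 - 1/36)*5 = -1/36*5 = -5/36)
A(3, -5*6)*l(-9, 6) = -5/36*6 = -⅚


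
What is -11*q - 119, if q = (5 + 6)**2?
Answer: -1450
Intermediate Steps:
q = 121 (q = 11**2 = 121)
-11*q - 119 = -11*121 - 119 = -1331 - 119 = -1450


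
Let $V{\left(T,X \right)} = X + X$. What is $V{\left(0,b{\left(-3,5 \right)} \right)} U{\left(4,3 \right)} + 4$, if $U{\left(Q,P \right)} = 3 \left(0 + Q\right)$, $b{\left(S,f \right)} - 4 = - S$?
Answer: $172$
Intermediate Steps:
$b{\left(S,f \right)} = 4 - S$
$V{\left(T,X \right)} = 2 X$
$U{\left(Q,P \right)} = 3 Q$
$V{\left(0,b{\left(-3,5 \right)} \right)} U{\left(4,3 \right)} + 4 = 2 \left(4 - -3\right) 3 \cdot 4 + 4 = 2 \left(4 + 3\right) 12 + 4 = 2 \cdot 7 \cdot 12 + 4 = 14 \cdot 12 + 4 = 168 + 4 = 172$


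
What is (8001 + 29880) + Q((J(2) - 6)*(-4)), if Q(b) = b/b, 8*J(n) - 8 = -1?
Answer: 37882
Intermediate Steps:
J(n) = 7/8 (J(n) = 1 + (1/8)*(-1) = 1 - 1/8 = 7/8)
Q(b) = 1
(8001 + 29880) + Q((J(2) - 6)*(-4)) = (8001 + 29880) + 1 = 37881 + 1 = 37882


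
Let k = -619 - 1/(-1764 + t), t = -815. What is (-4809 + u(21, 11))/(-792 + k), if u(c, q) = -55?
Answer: 1568032/454871 ≈ 3.4472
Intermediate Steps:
k = -1596400/2579 (k = -619 - 1/(-1764 - 815) = -619 - 1/(-2579) = -619 - 1*(-1/2579) = -619 + 1/2579 = -1596400/2579 ≈ -619.00)
(-4809 + u(21, 11))/(-792 + k) = (-4809 - 55)/(-792 - 1596400/2579) = -4864/(-3638968/2579) = -4864*(-2579/3638968) = 1568032/454871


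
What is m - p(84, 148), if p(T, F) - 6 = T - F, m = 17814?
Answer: 17872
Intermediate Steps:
p(T, F) = 6 + T - F (p(T, F) = 6 + (T - F) = 6 + T - F)
m - p(84, 148) = 17814 - (6 + 84 - 1*148) = 17814 - (6 + 84 - 148) = 17814 - 1*(-58) = 17814 + 58 = 17872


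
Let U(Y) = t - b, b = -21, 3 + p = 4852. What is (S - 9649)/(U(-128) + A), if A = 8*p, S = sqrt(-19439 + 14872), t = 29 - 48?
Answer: -9649/38794 + I*sqrt(4567)/38794 ≈ -0.24872 + 0.001742*I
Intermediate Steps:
p = 4849 (p = -3 + 4852 = 4849)
t = -19
U(Y) = 2 (U(Y) = -19 - 1*(-21) = -19 + 21 = 2)
S = I*sqrt(4567) (S = sqrt(-4567) = I*sqrt(4567) ≈ 67.58*I)
A = 38792 (A = 8*4849 = 38792)
(S - 9649)/(U(-128) + A) = (I*sqrt(4567) - 9649)/(2 + 38792) = (-9649 + I*sqrt(4567))/38794 = (-9649 + I*sqrt(4567))*(1/38794) = -9649/38794 + I*sqrt(4567)/38794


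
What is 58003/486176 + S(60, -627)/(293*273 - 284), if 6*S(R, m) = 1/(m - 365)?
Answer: 859902000197/7207622402880 ≈ 0.11930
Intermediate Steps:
S(R, m) = 1/(6*(-365 + m)) (S(R, m) = 1/(6*(m - 365)) = 1/(6*(-365 + m)))
58003/486176 + S(60, -627)/(293*273 - 284) = 58003/486176 + (1/(6*(-365 - 627)))/(293*273 - 284) = 58003*(1/486176) + ((⅙)/(-992))/(79989 - 284) = 58003/486176 + ((⅙)*(-1/992))/79705 = 58003/486176 - 1/5952*1/79705 = 58003/486176 - 1/474404160 = 859902000197/7207622402880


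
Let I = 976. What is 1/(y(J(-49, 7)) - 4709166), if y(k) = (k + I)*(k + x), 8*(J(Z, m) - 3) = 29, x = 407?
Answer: -64/275374575 ≈ -2.3241e-7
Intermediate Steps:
J(Z, m) = 53/8 (J(Z, m) = 3 + (⅛)*29 = 3 + 29/8 = 53/8)
y(k) = (407 + k)*(976 + k) (y(k) = (k + 976)*(k + 407) = (976 + k)*(407 + k) = (407 + k)*(976 + k))
1/(y(J(-49, 7)) - 4709166) = 1/((397232 + (53/8)² + 1383*(53/8)) - 4709166) = 1/((397232 + 2809/64 + 73299/8) - 4709166) = 1/(26012049/64 - 4709166) = 1/(-275374575/64) = -64/275374575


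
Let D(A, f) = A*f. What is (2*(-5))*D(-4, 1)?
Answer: 40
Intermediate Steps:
(2*(-5))*D(-4, 1) = (2*(-5))*(-4*1) = -10*(-4) = 40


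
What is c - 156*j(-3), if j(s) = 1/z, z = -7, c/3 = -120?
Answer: -2364/7 ≈ -337.71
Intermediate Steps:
c = -360 (c = 3*(-120) = -360)
j(s) = -⅐ (j(s) = 1/(-7) = -⅐)
c - 156*j(-3) = -360 - 156*(-⅐) = -360 + 156/7 = -2364/7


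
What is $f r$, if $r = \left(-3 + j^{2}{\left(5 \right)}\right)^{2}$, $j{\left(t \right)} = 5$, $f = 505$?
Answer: $244420$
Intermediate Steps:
$r = 484$ ($r = \left(-3 + 5^{2}\right)^{2} = \left(-3 + 25\right)^{2} = 22^{2} = 484$)
$f r = 505 \cdot 484 = 244420$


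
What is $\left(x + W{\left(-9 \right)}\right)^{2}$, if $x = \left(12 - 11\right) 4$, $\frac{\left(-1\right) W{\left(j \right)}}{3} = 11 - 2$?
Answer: $529$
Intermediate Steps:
$W{\left(j \right)} = -27$ ($W{\left(j \right)} = - 3 \left(11 - 2\right) = \left(-3\right) 9 = -27$)
$x = 4$ ($x = 1 \cdot 4 = 4$)
$\left(x + W{\left(-9 \right)}\right)^{2} = \left(4 - 27\right)^{2} = \left(-23\right)^{2} = 529$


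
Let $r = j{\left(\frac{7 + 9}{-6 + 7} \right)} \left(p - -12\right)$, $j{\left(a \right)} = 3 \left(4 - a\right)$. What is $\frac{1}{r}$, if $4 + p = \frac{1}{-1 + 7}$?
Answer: $- \frac{1}{294} \approx -0.0034014$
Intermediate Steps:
$p = - \frac{23}{6}$ ($p = -4 + \frac{1}{-1 + 7} = -4 + \frac{1}{6} = - \frac{23}{6} \approx -3.8333$)
$j{\left(a \right)} = 12 - 3 a$
$r = -294$ ($r = \left(12 - 3 \frac{7 + 9}{-6 + 7}\right) \left(- \frac{23}{6} - -12\right) = \left(12 - 3 \cdot \frac{16}{1}\right) \left(- \frac{23}{6} + 12\right) = \left(12 - 3 \cdot 16 \cdot 1\right) \frac{49}{6} = \left(12 - 48\right) \frac{49}{6} = \left(-36\right) \frac{49}{6} = -294$)
$\frac{1}{r} = \frac{1}{-294} = - \frac{1}{294}$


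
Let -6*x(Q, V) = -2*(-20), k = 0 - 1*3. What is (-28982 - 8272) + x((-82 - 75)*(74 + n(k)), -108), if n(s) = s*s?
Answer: -111782/3 ≈ -37261.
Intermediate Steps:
k = -3 (k = 0 - 3 = -3)
n(s) = s²
x(Q, V) = -20/3 (x(Q, V) = -(-1)*(-20)/3 = -⅙*40 = -20/3)
(-28982 - 8272) + x((-82 - 75)*(74 + n(k)), -108) = (-28982 - 8272) - 20/3 = -37254 - 20/3 = -111782/3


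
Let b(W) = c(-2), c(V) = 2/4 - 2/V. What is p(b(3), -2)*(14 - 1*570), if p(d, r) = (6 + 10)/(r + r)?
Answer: 2224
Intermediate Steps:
c(V) = 1/2 - 2/V (c(V) = 2*(1/4) - 2/V = 1/2 - 2/V)
b(W) = 3/2 (b(W) = (1/2)*(-4 - 2)/(-2) = (1/2)*(-1/2)*(-6) = 3/2)
p(d, r) = 8/r (p(d, r) = 16/((2*r)) = 16*(1/(2*r)) = 8/r)
p(b(3), -2)*(14 - 1*570) = (8/(-2))*(14 - 1*570) = (8*(-1/2))*(14 - 570) = -4*(-556) = 2224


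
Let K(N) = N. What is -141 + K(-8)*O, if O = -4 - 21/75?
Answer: -2669/25 ≈ -106.76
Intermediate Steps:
O = -107/25 (O = -4 - 21*1/75 = -4 - 7/25 = -107/25 ≈ -4.2800)
-141 + K(-8)*O = -141 - 8*(-107/25) = -141 + 856/25 = -2669/25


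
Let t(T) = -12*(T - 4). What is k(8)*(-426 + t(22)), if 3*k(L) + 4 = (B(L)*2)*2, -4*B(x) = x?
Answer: 2568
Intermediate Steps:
B(x) = -x/4
t(T) = 48 - 12*T (t(T) = -12*(-4 + T) = 48 - 12*T)
k(L) = -4/3 - L/3 (k(L) = -4/3 + ((-L/4*2)*2)/3 = -4/3 + (-L/2*2)/3 = -4/3 + (-L)/3 = -4/3 - L/3)
k(8)*(-426 + t(22)) = (-4/3 - ⅓*8)*(-426 + (48 - 12*22)) = (-4/3 - 8/3)*(-426 + (48 - 264)) = -4*(-426 - 216) = -4*(-642) = 2568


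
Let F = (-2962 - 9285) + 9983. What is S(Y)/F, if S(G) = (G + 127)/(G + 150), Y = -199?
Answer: -9/13867 ≈ -0.00064902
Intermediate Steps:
S(G) = (127 + G)/(150 + G)
F = -2264 (F = -12247 + 9983 = -2264)
S(Y)/F = ((127 - 199)/(150 - 199))/(-2264) = (-72/(-49))*(-1/2264) = -1/49*(-72)*(-1/2264) = (72/49)*(-1/2264) = -9/13867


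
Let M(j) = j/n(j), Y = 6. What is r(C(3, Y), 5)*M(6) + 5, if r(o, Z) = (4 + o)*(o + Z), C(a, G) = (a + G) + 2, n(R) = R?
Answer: 245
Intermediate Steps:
C(a, G) = 2 + G + a (C(a, G) = (G + a) + 2 = 2 + G + a)
M(j) = 1 (M(j) = j/j = 1)
r(o, Z) = (4 + o)*(Z + o)
r(C(3, Y), 5)*M(6) + 5 = ((2 + 6 + 3)² + 4*5 + 4*(2 + 6 + 3) + 5*(2 + 6 + 3))*1 + 5 = (11² + 20 + 4*11 + 5*11)*1 + 5 = (121 + 20 + 44 + 55)*1 + 5 = 240*1 + 5 = 240 + 5 = 245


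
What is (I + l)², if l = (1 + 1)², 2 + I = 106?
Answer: 11664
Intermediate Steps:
I = 104 (I = -2 + 106 = 104)
l = 4 (l = 2² = 4)
(I + l)² = (104 + 4)² = 108² = 11664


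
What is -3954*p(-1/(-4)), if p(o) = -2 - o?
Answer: 17793/2 ≈ 8896.5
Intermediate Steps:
-3954*p(-1/(-4)) = -3954*(-2 - (-1)/(-4)) = -3954*(-2 - (-1)*(-1)/4) = -3954*(-2 - 1*¼) = -3954*(-2 - ¼) = -3954*(-9/4) = 17793/2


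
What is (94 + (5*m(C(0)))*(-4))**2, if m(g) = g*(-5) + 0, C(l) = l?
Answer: 8836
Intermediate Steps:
m(g) = -5*g (m(g) = -5*g + 0 = -5*g)
(94 + (5*m(C(0)))*(-4))**2 = (94 + (5*(-5*0))*(-4))**2 = (94 + (5*0)*(-4))**2 = (94 + 0*(-4))**2 = (94 + 0)**2 = 94**2 = 8836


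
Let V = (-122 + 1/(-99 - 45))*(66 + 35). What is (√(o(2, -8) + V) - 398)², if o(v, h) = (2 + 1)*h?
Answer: 21032251/144 - 18905*I*√197/3 ≈ 1.4606e+5 - 88448.0*I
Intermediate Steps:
o(v, h) = 3*h
V = -1774469/144 (V = (-122 + 1/(-144))*101 = (-122 - 1/144)*101 = -17569/144*101 = -1774469/144 ≈ -12323.)
(√(o(2, -8) + V) - 398)² = (√(3*(-8) - 1774469/144) - 398)² = (√(-24 - 1774469/144) - 398)² = (√(-1777925/144) - 398)² = (95*I*√197/12 - 398)² = (-398 + 95*I*√197/12)²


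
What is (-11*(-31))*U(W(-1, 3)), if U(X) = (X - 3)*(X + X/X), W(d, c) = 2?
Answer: -1023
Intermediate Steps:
U(X) = (1 + X)*(-3 + X) (U(X) = (-3 + X)*(X + 1) = (-3 + X)*(1 + X) = (1 + X)*(-3 + X))
(-11*(-31))*U(W(-1, 3)) = (-11*(-31))*(-3 + 2**2 - 2*2) = 341*(-3 + 4 - 4) = 341*(-3) = -1023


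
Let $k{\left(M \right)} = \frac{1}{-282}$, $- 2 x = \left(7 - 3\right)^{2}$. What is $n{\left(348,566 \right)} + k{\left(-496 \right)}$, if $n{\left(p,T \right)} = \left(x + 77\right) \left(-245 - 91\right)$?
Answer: $- \frac{6537889}{282} \approx -23184.0$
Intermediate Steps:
$x = -8$ ($x = - \frac{\left(7 - 3\right)^{2}}{2} = - \frac{4^{2}}{2} = \left(- \frac{1}{2}\right) 16 = -8$)
$k{\left(M \right)} = - \frac{1}{282}$
$n{\left(p,T \right)} = -23184$ ($n{\left(p,T \right)} = \left(-8 + 77\right) \left(-245 - 91\right) = 69 \left(-336\right) = -23184$)
$n{\left(348,566 \right)} + k{\left(-496 \right)} = -23184 - \frac{1}{282} = - \frac{6537889}{282}$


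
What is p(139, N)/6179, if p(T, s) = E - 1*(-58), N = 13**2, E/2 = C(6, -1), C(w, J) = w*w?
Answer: 130/6179 ≈ 0.021039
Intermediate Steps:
C(w, J) = w**2
E = 72 (E = 2*6**2 = 2*36 = 72)
N = 169
p(T, s) = 130 (p(T, s) = 72 - 1*(-58) = 72 + 58 = 130)
p(139, N)/6179 = 130/6179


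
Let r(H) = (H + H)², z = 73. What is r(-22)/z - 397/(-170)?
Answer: 358101/12410 ≈ 28.856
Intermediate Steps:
r(H) = 4*H² (r(H) = (2*H)² = 4*H²)
r(-22)/z - 397/(-170) = (4*(-22)²)/73 - 397/(-170) = (4*484)*(1/73) - 397*(-1/170) = 1936*(1/73) + 397/170 = 1936/73 + 397/170 = 358101/12410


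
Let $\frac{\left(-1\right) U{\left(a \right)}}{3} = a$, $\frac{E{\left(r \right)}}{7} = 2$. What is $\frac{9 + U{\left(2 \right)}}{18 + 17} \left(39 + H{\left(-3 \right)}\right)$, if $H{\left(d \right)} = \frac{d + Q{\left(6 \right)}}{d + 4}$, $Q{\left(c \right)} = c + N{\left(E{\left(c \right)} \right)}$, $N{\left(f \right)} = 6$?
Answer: $\frac{144}{35} \approx 4.1143$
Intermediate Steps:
$E{\left(r \right)} = 14$ ($E{\left(r \right)} = 7 \cdot 2 = 14$)
$U{\left(a \right)} = - 3 a$
$Q{\left(c \right)} = 6 + c$ ($Q{\left(c \right)} = c + 6 = 6 + c$)
$H{\left(d \right)} = \frac{12 + d}{4 + d}$ ($H{\left(d \right)} = \frac{d + \left(6 + 6\right)}{d + 4} = \frac{d + 12}{4 + d} = \frac{12 + d}{4 + d}$)
$\frac{9 + U{\left(2 \right)}}{18 + 17} \left(39 + H{\left(-3 \right)}\right) = \frac{9 - 6}{18 + 17} \left(39 + \frac{12 - 3}{4 - 3}\right) = \frac{9 - 6}{35} \left(39 + 1^{-1} \cdot 9\right) = 3 \cdot \frac{1}{35} \left(39 + 1 \cdot 9\right) = \frac{3 \left(39 + 9\right)}{35} = \frac{3}{35} \cdot 48 = \frac{144}{35}$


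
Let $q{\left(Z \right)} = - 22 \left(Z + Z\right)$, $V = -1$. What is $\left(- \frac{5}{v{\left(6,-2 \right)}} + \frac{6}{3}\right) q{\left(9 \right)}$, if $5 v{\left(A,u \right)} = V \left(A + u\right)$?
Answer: $-3267$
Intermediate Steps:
$v{\left(A,u \right)} = - \frac{A}{5} - \frac{u}{5}$ ($v{\left(A,u \right)} = \frac{\left(-1\right) \left(A + u\right)}{5} = \frac{- A - u}{5} = - \frac{A}{5} - \frac{u}{5}$)
$q{\left(Z \right)} = - 44 Z$ ($q{\left(Z \right)} = - 22 \cdot 2 Z = - 44 Z$)
$\left(- \frac{5}{v{\left(6,-2 \right)}} + \frac{6}{3}\right) q{\left(9 \right)} = \left(- \frac{5}{\left(- \frac{1}{5}\right) 6 - - \frac{2}{5}} + \frac{6}{3}\right) \left(\left(-44\right) 9\right) = \left(- \frac{5}{- \frac{6}{5} + \frac{2}{5}} + 6 \cdot \frac{1}{3}\right) \left(-396\right) = \left(- \frac{5}{- \frac{4}{5}} + 2\right) \left(-396\right) = \left(\left(-5\right) \left(- \frac{5}{4}\right) + 2\right) \left(-396\right) = \left(\frac{25}{4} + 2\right) \left(-396\right) = \frac{33}{4} \left(-396\right) = -3267$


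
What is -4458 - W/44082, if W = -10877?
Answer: -196506679/44082 ≈ -4457.8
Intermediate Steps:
-4458 - W/44082 = -4458 - (-10877)/44082 = -4458 - 1*(-10877/44082) = -4458 + 10877/44082 = -196506679/44082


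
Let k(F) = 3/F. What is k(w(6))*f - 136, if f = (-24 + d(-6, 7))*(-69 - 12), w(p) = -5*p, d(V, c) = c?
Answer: -2737/10 ≈ -273.70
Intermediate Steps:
f = 1377 (f = (-24 + 7)*(-69 - 12) = -17*(-81) = 1377)
k(w(6))*f - 136 = (3/((-5*6)))*1377 - 136 = (3/(-30))*1377 - 136 = (3*(-1/30))*1377 - 136 = -⅒*1377 - 136 = -1377/10 - 136 = -2737/10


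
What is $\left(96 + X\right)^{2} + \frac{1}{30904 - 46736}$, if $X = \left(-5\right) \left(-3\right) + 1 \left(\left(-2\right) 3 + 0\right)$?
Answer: $\frac{174547799}{15832} \approx 11025.0$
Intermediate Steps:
$X = 9$ ($X = 15 + 1 \left(-6 + 0\right) = 15 + 1 \left(-6\right) = 15 - 6 = 9$)
$\left(96 + X\right)^{2} + \frac{1}{30904 - 46736} = \left(96 + 9\right)^{2} + \frac{1}{30904 - 46736} = 105^{2} + \frac{1}{-15832} = 11025 - \frac{1}{15832} = \frac{174547799}{15832}$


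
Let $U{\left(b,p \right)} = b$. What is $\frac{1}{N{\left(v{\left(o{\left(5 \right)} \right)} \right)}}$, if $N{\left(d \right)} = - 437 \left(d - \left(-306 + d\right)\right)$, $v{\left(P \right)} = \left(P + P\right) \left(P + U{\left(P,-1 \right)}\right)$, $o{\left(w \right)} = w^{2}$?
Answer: $- \frac{1}{133722} \approx -7.4782 \cdot 10^{-6}$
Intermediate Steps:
$v{\left(P \right)} = 4 P^{2}$ ($v{\left(P \right)} = \left(P + P\right) \left(P + P\right) = 2 P 2 P = 4 P^{2}$)
$N{\left(d \right)} = -133722$ ($N{\left(d \right)} = \left(-437\right) 306 = -133722$)
$\frac{1}{N{\left(v{\left(o{\left(5 \right)} \right)} \right)}} = \frac{1}{-133722} = - \frac{1}{133722}$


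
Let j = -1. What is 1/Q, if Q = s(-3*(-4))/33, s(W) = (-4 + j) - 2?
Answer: -33/7 ≈ -4.7143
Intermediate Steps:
s(W) = -7 (s(W) = (-4 - 1) - 2 = -5 - 2 = -7)
Q = -7/33 ≈ -0.21212
1/Q = 1/(-7/33) = -33/7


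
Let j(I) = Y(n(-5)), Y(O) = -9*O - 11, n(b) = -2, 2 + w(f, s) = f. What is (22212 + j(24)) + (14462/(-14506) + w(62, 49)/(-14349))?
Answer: 770766797748/34691099 ≈ 22218.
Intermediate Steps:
w(f, s) = -2 + f
Y(O) = -11 - 9*O
j(I) = 7 (j(I) = -11 - 9*(-2) = -11 + 18 = 7)
(22212 + j(24)) + (14462/(-14506) + w(62, 49)/(-14349)) = (22212 + 7) + (14462/(-14506) + (-2 + 62)/(-14349)) = 22219 + (14462*(-1/14506) + 60*(-1/14349)) = 22219 + (-7231/7253 - 20/4783) = 22219 - 34730933/34691099 = 770766797748/34691099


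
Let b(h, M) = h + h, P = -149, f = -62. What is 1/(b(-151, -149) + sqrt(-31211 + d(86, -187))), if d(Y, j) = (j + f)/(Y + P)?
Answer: -3171/1285316 - I*sqrt(3440577)/1285316 ≈ -0.0024671 - 0.0014431*I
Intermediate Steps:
b(h, M) = 2*h
d(Y, j) = (-62 + j)/(-149 + Y) (d(Y, j) = (j - 62)/(Y - 149) = (-62 + j)/(-149 + Y))
1/(b(-151, -149) + sqrt(-31211 + d(86, -187))) = 1/(2*(-151) + sqrt(-31211 + (-62 - 187)/(-149 + 86))) = 1/(-302 + sqrt(-31211 - 249/(-63))) = 1/(-302 + sqrt(-31211 - 1/63*(-249))) = 1/(-302 + sqrt(-31211 + 83/21)) = 1/(-302 + sqrt(-655348/21)) = 1/(-302 + 2*I*sqrt(3440577)/21)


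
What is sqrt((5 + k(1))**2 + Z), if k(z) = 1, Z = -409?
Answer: I*sqrt(373) ≈ 19.313*I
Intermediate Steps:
sqrt((5 + k(1))**2 + Z) = sqrt((5 + 1)**2 - 409) = sqrt(6**2 - 409) = sqrt(36 - 409) = sqrt(-373) = I*sqrt(373)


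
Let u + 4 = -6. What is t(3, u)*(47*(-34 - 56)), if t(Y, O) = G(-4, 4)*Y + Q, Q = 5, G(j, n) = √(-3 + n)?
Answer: -33840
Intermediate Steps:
u = -10 (u = -4 - 6 = -10)
t(Y, O) = 5 + Y (t(Y, O) = √(-3 + 4)*Y + 5 = √1*Y + 5 = 1*Y + 5 = Y + 5 = 5 + Y)
t(3, u)*(47*(-34 - 56)) = (5 + 3)*(47*(-34 - 56)) = 8*(47*(-90)) = 8*(-4230) = -33840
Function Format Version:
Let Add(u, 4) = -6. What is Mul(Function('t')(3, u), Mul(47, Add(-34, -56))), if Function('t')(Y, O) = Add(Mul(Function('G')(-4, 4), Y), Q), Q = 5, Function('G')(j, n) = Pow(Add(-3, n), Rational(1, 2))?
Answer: -33840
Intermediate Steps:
u = -10 (u = Add(-4, -6) = -10)
Function('t')(Y, O) = Add(5, Y) (Function('t')(Y, O) = Add(Mul(Pow(Add(-3, 4), Rational(1, 2)), Y), 5) = Add(Mul(Pow(1, Rational(1, 2)), Y), 5) = Add(Mul(1, Y), 5) = Add(Y, 5) = Add(5, Y))
Mul(Function('t')(3, u), Mul(47, Add(-34, -56))) = Mul(Add(5, 3), Mul(47, Add(-34, -56))) = Mul(8, Mul(47, -90)) = Mul(8, -4230) = -33840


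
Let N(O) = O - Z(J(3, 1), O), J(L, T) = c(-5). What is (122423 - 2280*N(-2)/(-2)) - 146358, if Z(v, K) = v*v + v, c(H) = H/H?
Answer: -28495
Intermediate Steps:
c(H) = 1
J(L, T) = 1
Z(v, K) = v + v**2 (Z(v, K) = v**2 + v = v + v**2)
N(O) = -2 + O (N(O) = O - (1 + 1) = O - 2 = -2 + O)
(122423 - 2280*N(-2)/(-2)) - 146358 = (122423 - 2280*(-2 - 2)/(-2)) - 146358 = (122423 - (-9120)*(-1)/2) - 146358 = (122423 - 2280*2) - 146358 = (122423 - 4560) - 146358 = 117863 - 146358 = -28495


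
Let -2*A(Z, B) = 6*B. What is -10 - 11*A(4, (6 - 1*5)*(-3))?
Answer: -109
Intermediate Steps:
A(Z, B) = -3*B
-10 - 11*A(4, (6 - 1*5)*(-3)) = -10 - (-33)*(6 - 1*5)*(-3) = -10 - (-33)*(6 - 5)*(-3) = -10 - (-33)*1*(-3) = -10 - (-33)*(-3) = -10 - 11*9 = -10 - 99 = -109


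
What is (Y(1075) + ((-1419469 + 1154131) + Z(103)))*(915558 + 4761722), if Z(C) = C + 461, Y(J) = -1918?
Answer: -1514085157760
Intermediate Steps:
Z(C) = 461 + C
(Y(1075) + ((-1419469 + 1154131) + Z(103)))*(915558 + 4761722) = (-1918 + ((-1419469 + 1154131) + (461 + 103)))*(915558 + 4761722) = (-1918 + (-265338 + 564))*5677280 = (-1918 - 264774)*5677280 = -266692*5677280 = -1514085157760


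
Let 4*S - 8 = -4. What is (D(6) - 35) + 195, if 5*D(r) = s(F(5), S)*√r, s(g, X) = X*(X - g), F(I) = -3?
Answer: 160 + 4*√6/5 ≈ 161.96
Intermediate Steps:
S = 1 (S = 2 + (¼)*(-4) = 2 - 1 = 1)
D(r) = 4*√r/5 (D(r) = ((1*(1 - 1*(-3)))*√r)/5 = ((1*(1 + 3))*√r)/5 = ((1*4)*√r)/5 = (4*√r)/5 = 4*√r/5)
(D(6) - 35) + 195 = (4*√6/5 - 35) + 195 = (-35 + 4*√6/5) + 195 = 160 + 4*√6/5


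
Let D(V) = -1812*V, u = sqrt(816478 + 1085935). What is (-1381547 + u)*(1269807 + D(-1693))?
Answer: -5992491888081 + 4337523*sqrt(1902413) ≈ -5.9865e+12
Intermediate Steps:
u = sqrt(1902413) ≈ 1379.3
(-1381547 + u)*(1269807 + D(-1693)) = (-1381547 + sqrt(1902413))*(1269807 - 1812*(-1693)) = (-1381547 + sqrt(1902413))*(1269807 + 3067716) = (-1381547 + sqrt(1902413))*4337523 = -5992491888081 + 4337523*sqrt(1902413)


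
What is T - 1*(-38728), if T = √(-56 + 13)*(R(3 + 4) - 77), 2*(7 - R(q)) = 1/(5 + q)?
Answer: 38728 - 1681*I*√43/24 ≈ 38728.0 - 459.29*I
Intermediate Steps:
R(q) = 7 - 1/(2*(5 + q))
T = -1681*I*√43/24 (T = √(-56 + 13)*((69 + 14*(3 + 4))/(2*(5 + (3 + 4))) - 77) = √(-43)*((69 + 14*7)/(2*(5 + 7)) - 77) = (I*√43)*((½)*(69 + 98)/12 - 77) = (I*√43)*((½)*(1/12)*167 - 77) = (I*√43)*(167/24 - 77) = (I*√43)*(-1681/24) = -1681*I*√43/24 ≈ -459.29*I)
T - 1*(-38728) = -1681*I*√43/24 - 1*(-38728) = -1681*I*√43/24 + 38728 = 38728 - 1681*I*√43/24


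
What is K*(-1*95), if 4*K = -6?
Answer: 285/2 ≈ 142.50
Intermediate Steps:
K = -3/2 (K = (1/4)*(-6) = -3/2 ≈ -1.5000)
K*(-1*95) = -(-3)*95/2 = -3/2*(-95) = 285/2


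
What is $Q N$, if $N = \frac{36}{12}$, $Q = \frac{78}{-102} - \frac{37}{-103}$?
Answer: $- \frac{2130}{1751} \approx -1.2164$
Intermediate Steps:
$Q = - \frac{710}{1751}$ ($Q = 78 \left(- \frac{1}{102}\right) - - \frac{37}{103} = - \frac{13}{17} + \frac{37}{103} = - \frac{710}{1751} \approx -0.40548$)
$N = 3$ ($N = 36 \cdot \frac{1}{12} = 3$)
$Q N = \left(- \frac{710}{1751}\right) 3 = - \frac{2130}{1751}$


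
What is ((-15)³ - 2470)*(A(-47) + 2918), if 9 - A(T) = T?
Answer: -17383030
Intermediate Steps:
A(T) = 9 - T
((-15)³ - 2470)*(A(-47) + 2918) = ((-15)³ - 2470)*((9 - 1*(-47)) + 2918) = (-3375 - 2470)*((9 + 47) + 2918) = -5845*(56 + 2918) = -5845*2974 = -17383030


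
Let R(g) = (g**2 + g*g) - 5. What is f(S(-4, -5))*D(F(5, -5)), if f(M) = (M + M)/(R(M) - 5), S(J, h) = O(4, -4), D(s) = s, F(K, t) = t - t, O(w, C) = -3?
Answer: 0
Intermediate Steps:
R(g) = -5 + 2*g**2 (R(g) = (g**2 + g**2) - 5 = 2*g**2 - 5 = -5 + 2*g**2)
F(K, t) = 0
S(J, h) = -3
f(M) = 2*M/(-10 + 2*M**2) (f(M) = (M + M)/((-5 + 2*M**2) - 5) = (2*M)/(-10 + 2*M**2) = 2*M/(-10 + 2*M**2))
f(S(-4, -5))*D(F(5, -5)) = -3/(-5 + (-3)**2)*0 = -3/(-5 + 9)*0 = -3/4*0 = 0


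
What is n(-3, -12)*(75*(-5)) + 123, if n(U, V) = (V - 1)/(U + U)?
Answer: -1379/2 ≈ -689.50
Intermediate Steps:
n(U, V) = (-1 + V)/(2*U) (n(U, V) = (-1 + V)/((2*U)) = (-1 + V)*(1/(2*U)) = (-1 + V)/(2*U))
n(-3, -12)*(75*(-5)) + 123 = ((½)*(-1 - 12)/(-3))*(75*(-5)) + 123 = ((½)*(-⅓)*(-13))*(-375) + 123 = (13/6)*(-375) + 123 = -1625/2 + 123 = -1379/2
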